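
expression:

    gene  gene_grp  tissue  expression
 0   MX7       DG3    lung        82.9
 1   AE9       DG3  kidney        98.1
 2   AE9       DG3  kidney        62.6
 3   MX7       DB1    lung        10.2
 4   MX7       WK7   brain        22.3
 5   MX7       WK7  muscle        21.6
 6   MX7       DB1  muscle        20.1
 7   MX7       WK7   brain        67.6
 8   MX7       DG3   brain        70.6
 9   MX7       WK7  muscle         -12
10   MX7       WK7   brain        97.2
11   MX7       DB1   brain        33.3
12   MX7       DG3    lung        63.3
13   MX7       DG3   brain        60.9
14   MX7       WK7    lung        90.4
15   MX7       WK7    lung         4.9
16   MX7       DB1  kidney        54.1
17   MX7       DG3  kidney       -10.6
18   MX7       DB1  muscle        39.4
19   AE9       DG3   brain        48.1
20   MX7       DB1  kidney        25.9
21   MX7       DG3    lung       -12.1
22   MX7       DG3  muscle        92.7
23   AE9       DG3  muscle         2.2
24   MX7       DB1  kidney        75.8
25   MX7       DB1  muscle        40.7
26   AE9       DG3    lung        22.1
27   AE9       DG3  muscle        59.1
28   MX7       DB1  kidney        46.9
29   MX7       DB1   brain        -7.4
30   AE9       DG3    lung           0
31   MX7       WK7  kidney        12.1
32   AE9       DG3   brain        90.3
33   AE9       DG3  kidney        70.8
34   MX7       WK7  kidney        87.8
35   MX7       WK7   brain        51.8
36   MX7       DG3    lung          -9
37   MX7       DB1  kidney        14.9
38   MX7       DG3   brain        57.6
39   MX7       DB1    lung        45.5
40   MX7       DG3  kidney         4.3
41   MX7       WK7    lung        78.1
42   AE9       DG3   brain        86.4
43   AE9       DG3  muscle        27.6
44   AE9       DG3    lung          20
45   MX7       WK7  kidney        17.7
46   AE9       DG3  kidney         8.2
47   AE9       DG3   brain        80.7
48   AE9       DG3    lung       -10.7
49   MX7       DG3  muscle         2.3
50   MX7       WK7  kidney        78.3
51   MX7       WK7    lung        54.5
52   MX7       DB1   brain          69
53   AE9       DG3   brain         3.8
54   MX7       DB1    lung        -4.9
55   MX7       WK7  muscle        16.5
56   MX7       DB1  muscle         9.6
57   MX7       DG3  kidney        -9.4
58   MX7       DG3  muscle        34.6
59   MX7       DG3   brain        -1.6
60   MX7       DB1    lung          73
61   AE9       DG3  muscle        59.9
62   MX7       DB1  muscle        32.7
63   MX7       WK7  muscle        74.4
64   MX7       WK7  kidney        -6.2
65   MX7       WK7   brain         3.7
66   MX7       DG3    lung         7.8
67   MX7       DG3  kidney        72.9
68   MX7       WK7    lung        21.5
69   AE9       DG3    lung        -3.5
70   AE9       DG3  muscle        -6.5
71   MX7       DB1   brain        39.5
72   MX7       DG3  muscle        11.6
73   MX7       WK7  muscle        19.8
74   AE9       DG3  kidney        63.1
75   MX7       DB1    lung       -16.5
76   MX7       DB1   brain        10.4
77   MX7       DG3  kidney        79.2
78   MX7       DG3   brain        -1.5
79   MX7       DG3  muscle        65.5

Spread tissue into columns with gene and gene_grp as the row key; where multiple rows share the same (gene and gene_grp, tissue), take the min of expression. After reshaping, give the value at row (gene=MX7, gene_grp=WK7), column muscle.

-12

Rows with gene=MX7, gene_grp=WK7 and tissue=muscle: expression values are 21.6, -12, 16.5, 74.4, 19.8.
min(21.6, -12, 16.5, 74.4, 19.8) = -12.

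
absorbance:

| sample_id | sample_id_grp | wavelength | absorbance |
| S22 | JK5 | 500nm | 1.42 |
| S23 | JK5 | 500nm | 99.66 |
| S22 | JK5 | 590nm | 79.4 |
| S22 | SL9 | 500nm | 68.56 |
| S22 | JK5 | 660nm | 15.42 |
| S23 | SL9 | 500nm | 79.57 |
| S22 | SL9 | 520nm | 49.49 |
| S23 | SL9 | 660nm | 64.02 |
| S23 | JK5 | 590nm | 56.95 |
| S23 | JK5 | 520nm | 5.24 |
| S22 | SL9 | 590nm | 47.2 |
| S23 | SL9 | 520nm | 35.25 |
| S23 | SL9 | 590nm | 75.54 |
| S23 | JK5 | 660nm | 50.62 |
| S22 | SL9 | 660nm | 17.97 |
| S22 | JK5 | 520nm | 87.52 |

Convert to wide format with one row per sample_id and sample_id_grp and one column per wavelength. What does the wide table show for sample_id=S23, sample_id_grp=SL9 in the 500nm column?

Wide layout: rows indexed by sample_id and sample_id_grp, columns are the 4 distinct wavelength values (500nm, 590nm, 660nm, 520nm).
Cell (sample_id=S23, sample_id_grp=SL9, wavelength=500nm) draws from the long row where sample_id=S23, sample_id_grp=SL9 and wavelength=500nm, which has absorbance=79.57.

79.57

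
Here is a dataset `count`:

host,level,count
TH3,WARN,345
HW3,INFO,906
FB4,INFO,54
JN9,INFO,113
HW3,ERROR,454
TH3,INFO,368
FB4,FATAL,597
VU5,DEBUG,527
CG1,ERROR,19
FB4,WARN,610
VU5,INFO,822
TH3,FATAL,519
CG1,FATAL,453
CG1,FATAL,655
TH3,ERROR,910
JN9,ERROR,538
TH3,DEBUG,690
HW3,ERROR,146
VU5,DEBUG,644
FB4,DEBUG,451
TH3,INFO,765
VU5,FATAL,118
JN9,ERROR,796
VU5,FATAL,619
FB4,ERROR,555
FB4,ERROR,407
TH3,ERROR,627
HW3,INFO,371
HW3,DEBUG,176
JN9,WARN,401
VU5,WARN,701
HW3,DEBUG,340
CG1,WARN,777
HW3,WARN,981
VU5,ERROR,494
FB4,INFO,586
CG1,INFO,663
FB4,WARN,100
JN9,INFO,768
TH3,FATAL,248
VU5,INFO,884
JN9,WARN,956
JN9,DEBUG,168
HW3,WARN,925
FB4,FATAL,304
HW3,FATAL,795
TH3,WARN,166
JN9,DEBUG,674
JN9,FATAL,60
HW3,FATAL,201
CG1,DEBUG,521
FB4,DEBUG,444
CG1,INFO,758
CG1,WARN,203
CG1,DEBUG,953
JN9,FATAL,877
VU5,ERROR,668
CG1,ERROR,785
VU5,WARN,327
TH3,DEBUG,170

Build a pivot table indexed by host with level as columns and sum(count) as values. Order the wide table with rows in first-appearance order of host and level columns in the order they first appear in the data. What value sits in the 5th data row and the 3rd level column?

1162

With rows in first-appearance order of host, row 5 is host=VU5. level columns in first-appearance order: WARN, INFO, ERROR, FATAL, DEBUG; column 3 is ERROR.
Long rows with host=VU5, level=ERROR: 494 + 668 = 1162.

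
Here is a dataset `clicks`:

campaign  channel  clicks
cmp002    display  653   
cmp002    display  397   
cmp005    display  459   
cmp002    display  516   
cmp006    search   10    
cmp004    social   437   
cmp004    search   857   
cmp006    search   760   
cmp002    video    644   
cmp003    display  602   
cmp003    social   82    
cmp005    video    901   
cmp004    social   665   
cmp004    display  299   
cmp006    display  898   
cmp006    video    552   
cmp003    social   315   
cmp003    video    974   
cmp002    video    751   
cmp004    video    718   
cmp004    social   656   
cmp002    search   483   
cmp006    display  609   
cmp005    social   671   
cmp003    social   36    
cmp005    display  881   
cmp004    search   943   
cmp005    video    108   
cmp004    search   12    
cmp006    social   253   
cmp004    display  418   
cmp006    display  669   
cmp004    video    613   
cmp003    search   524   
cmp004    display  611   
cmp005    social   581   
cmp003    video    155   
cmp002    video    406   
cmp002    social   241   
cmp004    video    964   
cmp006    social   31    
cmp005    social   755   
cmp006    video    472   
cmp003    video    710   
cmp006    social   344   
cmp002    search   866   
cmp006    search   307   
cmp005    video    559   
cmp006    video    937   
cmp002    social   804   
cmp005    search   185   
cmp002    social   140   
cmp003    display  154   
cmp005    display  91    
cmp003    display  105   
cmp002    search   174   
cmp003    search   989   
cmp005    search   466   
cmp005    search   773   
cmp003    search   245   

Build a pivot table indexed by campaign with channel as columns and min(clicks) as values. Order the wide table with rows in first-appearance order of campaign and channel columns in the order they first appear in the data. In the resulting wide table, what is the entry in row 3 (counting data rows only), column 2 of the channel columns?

10

With rows in first-appearance order of campaign, row 3 is campaign=cmp006. channel columns in first-appearance order: display, search, social, video; column 2 is search.
Long rows with campaign=cmp006, channel=search: min(10, 760, 307) = 10.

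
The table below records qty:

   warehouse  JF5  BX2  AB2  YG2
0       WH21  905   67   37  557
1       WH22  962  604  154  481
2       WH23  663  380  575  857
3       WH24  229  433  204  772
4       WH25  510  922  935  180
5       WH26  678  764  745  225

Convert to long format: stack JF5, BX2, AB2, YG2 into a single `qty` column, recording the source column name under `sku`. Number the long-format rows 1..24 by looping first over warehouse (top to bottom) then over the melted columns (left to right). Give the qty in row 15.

24 rows total (6 × 4). Row 15: index ⌊(15-1)/4⌋ = 3 into warehouse → WH24; (15-1) mod 4 = 2 into the melted columns → AB2.
So row 15 is (WH24, AB2, 204); qty = 204.

204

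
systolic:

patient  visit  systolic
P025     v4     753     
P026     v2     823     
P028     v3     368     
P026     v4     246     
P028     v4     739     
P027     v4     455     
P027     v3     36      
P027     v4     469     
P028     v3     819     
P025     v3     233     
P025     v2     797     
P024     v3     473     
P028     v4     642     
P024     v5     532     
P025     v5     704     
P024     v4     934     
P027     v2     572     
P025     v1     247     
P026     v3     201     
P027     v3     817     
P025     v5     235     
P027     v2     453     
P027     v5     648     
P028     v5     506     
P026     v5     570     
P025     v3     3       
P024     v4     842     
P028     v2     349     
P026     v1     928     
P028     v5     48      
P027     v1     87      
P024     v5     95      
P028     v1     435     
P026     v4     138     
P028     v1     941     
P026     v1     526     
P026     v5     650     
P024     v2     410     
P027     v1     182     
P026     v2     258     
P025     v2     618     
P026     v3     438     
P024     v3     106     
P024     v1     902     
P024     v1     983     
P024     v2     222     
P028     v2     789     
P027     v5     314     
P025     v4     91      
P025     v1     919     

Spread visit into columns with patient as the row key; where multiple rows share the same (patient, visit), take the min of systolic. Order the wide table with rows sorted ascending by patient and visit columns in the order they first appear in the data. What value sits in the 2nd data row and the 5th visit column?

With rows sorted ascending by patient, row 2 is patient=P025. visit columns in first-appearance order: v4, v2, v3, v5, v1; column 5 is v1.
Long rows with patient=P025, visit=v1: min(247, 919) = 247.

247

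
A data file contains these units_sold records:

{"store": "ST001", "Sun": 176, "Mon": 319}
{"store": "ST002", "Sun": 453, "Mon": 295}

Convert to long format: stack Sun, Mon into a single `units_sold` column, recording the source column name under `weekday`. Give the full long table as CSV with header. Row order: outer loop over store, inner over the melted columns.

store,weekday,units_sold
ST001,Sun,176
ST001,Mon,319
ST002,Sun,453
ST002,Mon,295

Each (store, column) pair becomes one row: 2 × 2 = 4 rows.
For example, (ST001, Sun) → units_sold=176.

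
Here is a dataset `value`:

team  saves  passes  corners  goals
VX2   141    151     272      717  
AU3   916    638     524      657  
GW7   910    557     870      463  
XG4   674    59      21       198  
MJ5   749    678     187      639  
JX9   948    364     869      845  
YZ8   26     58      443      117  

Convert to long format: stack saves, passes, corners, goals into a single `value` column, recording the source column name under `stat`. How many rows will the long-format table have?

7 team values × 4 melted columns = 28 rows.

28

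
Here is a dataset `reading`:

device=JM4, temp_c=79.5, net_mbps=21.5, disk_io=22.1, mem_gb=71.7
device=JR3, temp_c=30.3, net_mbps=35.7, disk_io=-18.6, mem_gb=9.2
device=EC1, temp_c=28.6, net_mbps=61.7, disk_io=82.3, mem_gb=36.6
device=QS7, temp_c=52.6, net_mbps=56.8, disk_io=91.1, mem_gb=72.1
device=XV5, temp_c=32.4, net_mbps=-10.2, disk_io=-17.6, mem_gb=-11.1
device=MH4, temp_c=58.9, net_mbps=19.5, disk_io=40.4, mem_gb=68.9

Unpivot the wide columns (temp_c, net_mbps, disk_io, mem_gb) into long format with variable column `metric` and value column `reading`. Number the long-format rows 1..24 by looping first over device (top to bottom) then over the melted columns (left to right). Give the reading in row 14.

56.8

24 rows total (6 × 4). Row 14: index ⌊(14-1)/4⌋ = 3 into device → QS7; (14-1) mod 4 = 1 into the melted columns → net_mbps.
So row 14 is (QS7, net_mbps, 56.8); reading = 56.8.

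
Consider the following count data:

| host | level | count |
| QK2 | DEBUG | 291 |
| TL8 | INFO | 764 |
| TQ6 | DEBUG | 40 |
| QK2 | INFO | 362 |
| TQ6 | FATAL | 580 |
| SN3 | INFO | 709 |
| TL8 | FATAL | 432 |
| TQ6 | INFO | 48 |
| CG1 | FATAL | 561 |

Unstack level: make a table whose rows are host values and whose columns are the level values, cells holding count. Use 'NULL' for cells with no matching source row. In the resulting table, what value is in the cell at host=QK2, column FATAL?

NULL

No long-format row has host=QK2 and level=FATAL, so the cell is NULL.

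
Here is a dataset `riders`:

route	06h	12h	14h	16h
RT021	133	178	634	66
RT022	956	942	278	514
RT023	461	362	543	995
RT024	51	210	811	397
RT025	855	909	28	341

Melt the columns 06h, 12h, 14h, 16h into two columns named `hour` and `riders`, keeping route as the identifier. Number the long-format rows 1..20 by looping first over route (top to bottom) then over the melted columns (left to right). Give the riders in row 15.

811

20 rows total (5 × 4). Row 15: index ⌊(15-1)/4⌋ = 3 into route → RT024; (15-1) mod 4 = 2 into the melted columns → 14h.
So row 15 is (RT024, 14h, 811); riders = 811.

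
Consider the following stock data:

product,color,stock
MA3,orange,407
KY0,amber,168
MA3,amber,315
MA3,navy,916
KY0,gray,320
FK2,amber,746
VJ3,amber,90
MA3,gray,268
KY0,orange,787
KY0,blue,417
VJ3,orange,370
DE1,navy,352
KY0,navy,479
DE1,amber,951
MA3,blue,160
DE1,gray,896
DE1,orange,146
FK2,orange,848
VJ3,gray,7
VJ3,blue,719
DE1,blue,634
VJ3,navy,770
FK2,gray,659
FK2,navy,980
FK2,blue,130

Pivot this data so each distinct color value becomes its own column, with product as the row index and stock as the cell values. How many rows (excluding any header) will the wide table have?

5

5 distinct product values → 5 rows.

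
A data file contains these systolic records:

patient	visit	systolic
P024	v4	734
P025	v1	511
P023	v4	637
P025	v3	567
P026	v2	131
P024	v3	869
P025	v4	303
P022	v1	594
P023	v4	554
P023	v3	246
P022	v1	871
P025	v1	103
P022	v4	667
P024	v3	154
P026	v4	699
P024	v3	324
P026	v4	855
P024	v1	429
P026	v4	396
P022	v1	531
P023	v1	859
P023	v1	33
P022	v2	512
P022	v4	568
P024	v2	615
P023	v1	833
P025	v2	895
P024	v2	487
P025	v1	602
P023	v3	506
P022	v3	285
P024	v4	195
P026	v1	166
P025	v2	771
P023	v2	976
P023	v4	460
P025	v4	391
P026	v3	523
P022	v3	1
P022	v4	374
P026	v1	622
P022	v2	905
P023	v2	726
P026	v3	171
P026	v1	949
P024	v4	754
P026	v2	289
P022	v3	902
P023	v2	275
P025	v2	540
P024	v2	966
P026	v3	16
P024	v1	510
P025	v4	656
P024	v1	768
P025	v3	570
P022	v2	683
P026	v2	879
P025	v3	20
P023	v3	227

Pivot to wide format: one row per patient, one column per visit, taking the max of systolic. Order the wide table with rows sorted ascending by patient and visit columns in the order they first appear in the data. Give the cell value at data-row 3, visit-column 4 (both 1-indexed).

966

With rows sorted ascending by patient, row 3 is patient=P024. visit columns in first-appearance order: v4, v1, v3, v2; column 4 is v2.
Long rows with patient=P024, visit=v2: max(615, 487, 966) = 966.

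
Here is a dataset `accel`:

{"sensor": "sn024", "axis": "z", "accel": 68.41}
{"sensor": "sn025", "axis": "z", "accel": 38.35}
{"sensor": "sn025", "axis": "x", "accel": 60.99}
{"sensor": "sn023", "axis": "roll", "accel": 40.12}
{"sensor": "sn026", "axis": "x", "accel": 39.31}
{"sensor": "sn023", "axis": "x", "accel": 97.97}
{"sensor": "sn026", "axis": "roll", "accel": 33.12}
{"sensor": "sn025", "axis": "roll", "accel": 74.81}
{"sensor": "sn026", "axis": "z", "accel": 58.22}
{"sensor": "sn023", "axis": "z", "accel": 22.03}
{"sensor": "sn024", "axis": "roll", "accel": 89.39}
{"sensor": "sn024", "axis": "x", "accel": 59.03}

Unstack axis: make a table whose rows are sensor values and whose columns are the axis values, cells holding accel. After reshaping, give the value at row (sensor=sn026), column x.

39.31

Wide layout: rows indexed by sensor, columns are the 3 distinct axis values (z, x, roll).
Cell (sensor=sn026, axis=x) draws from the long row where sensor=sn026 and axis=x, which has accel=39.31.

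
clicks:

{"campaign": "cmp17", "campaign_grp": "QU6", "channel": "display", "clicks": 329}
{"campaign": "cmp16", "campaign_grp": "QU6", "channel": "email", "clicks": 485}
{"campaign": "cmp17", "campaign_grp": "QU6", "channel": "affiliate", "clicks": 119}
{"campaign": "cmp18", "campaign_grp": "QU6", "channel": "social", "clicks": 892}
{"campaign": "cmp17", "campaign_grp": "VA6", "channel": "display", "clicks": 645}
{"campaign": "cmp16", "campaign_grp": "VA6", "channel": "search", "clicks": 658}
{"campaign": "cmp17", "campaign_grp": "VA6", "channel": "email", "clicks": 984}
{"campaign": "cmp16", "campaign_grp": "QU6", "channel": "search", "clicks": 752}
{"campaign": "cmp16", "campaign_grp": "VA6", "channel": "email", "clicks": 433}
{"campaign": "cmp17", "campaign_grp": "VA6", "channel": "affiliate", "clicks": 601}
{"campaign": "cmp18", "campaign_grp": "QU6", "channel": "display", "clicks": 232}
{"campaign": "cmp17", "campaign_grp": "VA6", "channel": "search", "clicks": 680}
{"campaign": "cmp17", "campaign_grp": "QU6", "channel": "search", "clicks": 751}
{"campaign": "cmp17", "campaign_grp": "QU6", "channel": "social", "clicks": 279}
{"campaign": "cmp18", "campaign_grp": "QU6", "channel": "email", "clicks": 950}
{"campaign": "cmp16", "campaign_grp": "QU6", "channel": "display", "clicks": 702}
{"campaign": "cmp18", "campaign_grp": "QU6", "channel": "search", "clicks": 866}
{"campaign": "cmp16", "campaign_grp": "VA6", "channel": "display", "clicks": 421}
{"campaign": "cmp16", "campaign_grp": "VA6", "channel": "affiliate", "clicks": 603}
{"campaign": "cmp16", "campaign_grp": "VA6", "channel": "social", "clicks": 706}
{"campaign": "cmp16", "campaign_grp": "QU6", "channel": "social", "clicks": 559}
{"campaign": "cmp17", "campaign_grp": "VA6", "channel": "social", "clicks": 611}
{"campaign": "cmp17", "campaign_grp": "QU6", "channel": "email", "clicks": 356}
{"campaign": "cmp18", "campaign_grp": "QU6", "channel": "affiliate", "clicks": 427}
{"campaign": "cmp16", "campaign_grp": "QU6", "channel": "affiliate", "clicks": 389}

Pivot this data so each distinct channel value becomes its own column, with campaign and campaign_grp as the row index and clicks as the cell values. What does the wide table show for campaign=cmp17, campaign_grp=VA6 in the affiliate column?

Wide layout: rows indexed by campaign and campaign_grp, columns are the 5 distinct channel values (display, email, affiliate, social, search).
Cell (campaign=cmp17, campaign_grp=VA6, channel=affiliate) draws from the long row where campaign=cmp17, campaign_grp=VA6 and channel=affiliate, which has clicks=601.

601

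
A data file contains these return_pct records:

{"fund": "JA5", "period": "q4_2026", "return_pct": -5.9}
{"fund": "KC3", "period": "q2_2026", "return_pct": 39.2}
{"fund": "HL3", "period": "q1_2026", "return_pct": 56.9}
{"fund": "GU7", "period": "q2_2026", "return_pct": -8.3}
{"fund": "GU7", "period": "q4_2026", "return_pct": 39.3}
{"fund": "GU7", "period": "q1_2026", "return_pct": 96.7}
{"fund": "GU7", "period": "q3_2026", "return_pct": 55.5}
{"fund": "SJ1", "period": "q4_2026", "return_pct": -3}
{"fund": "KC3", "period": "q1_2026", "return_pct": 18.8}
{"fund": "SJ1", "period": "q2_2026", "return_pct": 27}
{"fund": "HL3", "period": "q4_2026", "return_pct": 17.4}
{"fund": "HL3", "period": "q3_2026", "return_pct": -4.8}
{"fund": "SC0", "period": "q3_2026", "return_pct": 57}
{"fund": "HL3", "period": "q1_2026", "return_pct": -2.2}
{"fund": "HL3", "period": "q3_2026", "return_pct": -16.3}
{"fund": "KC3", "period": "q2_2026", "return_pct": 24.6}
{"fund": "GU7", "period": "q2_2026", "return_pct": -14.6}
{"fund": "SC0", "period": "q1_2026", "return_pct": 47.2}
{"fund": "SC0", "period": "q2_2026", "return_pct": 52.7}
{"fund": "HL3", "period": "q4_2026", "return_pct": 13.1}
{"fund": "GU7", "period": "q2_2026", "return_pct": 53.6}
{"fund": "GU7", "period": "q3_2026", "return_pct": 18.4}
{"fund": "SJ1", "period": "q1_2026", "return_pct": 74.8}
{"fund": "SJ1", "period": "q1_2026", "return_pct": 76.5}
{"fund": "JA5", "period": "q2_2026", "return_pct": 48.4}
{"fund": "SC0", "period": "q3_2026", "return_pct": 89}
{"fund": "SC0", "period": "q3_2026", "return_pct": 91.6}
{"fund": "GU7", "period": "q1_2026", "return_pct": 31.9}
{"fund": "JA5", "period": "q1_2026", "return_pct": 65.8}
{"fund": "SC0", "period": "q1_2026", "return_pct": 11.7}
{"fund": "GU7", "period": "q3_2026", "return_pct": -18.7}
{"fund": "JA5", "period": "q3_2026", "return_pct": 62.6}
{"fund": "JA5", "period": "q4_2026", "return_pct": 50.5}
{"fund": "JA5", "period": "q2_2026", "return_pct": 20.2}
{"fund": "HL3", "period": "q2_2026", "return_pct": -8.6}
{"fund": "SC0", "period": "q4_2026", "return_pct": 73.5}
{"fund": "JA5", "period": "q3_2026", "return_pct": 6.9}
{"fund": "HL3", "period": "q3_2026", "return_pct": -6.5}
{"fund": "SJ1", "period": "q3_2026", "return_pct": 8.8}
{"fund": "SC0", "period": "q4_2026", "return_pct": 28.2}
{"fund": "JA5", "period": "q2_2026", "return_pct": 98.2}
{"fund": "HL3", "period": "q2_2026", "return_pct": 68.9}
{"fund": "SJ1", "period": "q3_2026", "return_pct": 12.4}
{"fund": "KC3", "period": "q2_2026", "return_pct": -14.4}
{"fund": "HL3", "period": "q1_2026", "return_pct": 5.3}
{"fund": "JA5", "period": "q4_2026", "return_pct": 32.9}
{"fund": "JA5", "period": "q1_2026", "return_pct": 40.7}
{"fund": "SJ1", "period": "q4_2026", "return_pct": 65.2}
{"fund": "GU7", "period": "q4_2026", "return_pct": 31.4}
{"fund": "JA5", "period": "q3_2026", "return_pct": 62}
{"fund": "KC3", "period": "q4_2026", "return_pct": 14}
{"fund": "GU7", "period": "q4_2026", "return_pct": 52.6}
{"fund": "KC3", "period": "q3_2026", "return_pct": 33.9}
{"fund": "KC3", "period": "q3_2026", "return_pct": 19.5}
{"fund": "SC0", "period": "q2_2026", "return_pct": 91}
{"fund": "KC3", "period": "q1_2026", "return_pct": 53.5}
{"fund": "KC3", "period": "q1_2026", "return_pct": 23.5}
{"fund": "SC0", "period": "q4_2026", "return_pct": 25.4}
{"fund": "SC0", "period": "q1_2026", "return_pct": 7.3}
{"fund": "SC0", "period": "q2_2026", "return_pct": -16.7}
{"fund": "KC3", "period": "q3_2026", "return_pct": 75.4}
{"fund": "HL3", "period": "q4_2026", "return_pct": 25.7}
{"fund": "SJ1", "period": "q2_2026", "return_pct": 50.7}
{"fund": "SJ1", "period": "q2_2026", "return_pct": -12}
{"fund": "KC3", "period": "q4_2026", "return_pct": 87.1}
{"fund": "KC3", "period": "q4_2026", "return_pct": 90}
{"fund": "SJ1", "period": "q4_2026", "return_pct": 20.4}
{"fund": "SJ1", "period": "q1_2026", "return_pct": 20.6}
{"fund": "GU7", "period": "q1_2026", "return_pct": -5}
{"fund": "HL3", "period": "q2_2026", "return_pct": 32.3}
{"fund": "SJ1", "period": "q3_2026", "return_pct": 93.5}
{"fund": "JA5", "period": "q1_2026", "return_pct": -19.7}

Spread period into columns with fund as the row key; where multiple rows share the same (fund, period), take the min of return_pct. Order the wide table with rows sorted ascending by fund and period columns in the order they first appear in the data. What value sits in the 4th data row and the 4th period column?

19.5

With rows sorted ascending by fund, row 4 is fund=KC3. period columns in first-appearance order: q4_2026, q2_2026, q1_2026, q3_2026; column 4 is q3_2026.
Long rows with fund=KC3, period=q3_2026: min(33.9, 19.5, 75.4) = 19.5.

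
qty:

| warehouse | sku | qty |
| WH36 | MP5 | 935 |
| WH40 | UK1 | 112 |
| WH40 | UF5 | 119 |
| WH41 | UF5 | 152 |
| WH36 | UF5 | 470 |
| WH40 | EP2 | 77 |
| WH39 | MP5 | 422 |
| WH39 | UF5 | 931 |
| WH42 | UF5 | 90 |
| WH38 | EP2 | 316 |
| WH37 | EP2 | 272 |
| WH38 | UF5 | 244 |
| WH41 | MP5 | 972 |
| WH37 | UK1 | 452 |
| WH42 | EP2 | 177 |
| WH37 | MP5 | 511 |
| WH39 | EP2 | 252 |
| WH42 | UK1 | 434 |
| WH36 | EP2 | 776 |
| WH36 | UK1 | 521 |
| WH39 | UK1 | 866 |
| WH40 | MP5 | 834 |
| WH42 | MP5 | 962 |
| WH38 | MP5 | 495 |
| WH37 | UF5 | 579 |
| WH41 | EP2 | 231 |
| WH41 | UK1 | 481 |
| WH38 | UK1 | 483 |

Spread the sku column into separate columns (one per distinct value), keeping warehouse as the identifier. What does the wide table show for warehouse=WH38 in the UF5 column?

244

Wide layout: rows indexed by warehouse, columns are the 4 distinct sku values (MP5, UK1, UF5, EP2).
Cell (warehouse=WH38, sku=UF5) draws from the long row where warehouse=WH38 and sku=UF5, which has qty=244.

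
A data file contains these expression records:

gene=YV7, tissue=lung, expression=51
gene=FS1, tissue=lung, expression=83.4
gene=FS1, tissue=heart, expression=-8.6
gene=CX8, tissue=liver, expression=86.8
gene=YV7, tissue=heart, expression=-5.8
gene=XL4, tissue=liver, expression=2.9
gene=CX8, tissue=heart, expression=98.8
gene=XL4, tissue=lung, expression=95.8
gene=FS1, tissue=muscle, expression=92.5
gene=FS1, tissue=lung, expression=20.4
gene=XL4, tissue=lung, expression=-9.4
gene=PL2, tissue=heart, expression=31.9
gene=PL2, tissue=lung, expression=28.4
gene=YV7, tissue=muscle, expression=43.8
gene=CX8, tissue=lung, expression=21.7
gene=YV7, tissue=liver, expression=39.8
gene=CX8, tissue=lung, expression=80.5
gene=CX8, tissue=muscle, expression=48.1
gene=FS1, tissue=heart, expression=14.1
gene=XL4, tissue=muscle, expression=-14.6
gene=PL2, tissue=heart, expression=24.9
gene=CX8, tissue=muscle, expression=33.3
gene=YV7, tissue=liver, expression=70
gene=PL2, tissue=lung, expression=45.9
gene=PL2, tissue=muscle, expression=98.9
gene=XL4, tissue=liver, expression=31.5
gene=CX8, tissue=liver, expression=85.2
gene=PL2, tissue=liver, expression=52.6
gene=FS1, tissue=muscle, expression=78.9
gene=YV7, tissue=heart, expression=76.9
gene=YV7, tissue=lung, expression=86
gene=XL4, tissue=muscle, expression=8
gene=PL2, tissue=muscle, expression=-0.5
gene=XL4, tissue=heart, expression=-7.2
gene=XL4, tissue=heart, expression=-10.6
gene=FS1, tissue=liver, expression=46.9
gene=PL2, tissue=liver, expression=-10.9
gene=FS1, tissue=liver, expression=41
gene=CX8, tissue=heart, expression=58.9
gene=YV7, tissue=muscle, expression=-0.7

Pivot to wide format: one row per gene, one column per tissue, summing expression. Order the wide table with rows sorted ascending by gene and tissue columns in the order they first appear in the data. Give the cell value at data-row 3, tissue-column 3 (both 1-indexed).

With rows sorted ascending by gene, row 3 is gene=PL2. tissue columns in first-appearance order: lung, heart, liver, muscle; column 3 is liver.
Long rows with gene=PL2, tissue=liver: 52.6 + -10.9 = 41.7.

41.7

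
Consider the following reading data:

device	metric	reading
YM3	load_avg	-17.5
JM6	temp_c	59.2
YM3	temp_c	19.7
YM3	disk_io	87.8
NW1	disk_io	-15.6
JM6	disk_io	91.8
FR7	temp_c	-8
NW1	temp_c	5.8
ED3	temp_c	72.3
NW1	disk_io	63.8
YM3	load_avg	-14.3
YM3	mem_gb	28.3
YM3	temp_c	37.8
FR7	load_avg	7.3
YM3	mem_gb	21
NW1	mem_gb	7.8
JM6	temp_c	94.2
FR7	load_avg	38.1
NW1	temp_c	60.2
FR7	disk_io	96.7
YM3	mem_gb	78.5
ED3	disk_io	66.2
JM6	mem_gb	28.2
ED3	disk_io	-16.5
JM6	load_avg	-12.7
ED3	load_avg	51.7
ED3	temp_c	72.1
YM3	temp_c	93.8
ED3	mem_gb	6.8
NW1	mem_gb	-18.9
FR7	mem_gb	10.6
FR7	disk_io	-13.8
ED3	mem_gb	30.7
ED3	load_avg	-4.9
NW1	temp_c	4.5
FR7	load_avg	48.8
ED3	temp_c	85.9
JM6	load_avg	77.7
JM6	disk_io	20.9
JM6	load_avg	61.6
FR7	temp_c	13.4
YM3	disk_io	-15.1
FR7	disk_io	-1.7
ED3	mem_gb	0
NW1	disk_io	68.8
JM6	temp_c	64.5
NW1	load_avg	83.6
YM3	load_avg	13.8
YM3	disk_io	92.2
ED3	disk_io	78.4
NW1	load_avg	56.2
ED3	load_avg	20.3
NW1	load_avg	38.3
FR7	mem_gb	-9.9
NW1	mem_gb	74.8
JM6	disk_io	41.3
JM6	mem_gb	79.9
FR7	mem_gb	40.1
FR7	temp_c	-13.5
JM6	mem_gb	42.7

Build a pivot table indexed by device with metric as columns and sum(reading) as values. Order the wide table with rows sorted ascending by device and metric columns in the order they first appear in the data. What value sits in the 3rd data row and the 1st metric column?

With rows sorted ascending by device, row 3 is device=JM6. metric columns in first-appearance order: load_avg, temp_c, disk_io, mem_gb; column 1 is load_avg.
Long rows with device=JM6, metric=load_avg: -12.7 + 77.7 + 61.6 = 126.6.

126.6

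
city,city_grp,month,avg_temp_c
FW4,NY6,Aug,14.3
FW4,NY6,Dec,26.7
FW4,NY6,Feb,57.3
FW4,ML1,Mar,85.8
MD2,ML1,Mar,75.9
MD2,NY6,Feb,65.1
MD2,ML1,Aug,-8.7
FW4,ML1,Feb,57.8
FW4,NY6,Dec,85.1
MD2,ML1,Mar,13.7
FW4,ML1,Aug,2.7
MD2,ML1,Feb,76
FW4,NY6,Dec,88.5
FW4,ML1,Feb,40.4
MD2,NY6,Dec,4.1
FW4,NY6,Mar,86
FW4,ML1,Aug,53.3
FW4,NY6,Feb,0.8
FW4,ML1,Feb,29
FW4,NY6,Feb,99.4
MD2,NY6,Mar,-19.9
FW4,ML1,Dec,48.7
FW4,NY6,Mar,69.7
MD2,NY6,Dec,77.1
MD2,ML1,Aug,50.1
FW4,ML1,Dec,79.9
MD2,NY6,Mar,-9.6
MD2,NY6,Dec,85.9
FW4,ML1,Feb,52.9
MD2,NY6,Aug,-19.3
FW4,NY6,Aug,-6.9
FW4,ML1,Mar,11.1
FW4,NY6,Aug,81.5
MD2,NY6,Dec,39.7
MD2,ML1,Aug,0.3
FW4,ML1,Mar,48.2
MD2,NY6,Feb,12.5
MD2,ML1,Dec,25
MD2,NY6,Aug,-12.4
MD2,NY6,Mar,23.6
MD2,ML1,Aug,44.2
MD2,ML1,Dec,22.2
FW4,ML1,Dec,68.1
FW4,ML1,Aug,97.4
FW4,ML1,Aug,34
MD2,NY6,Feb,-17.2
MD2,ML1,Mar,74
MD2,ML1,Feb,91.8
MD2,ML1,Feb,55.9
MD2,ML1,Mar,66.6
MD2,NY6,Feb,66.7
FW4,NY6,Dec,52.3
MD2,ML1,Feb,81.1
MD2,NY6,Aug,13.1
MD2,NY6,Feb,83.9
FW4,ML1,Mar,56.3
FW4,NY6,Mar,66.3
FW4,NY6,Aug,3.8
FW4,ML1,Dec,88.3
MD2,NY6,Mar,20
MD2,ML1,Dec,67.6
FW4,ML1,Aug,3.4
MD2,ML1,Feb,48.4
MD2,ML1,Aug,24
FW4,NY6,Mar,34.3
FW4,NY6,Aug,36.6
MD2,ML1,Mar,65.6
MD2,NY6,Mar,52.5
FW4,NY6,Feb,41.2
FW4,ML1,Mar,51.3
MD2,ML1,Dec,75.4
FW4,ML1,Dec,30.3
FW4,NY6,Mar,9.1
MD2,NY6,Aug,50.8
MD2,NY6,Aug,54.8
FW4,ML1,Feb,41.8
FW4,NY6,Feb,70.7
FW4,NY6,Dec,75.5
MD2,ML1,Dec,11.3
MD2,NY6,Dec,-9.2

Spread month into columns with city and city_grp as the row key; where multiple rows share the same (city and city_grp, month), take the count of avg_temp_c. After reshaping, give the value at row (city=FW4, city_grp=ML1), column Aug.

5

Rows with city=FW4, city_grp=ML1 and month=Aug: avg_temp_c values are 2.7, 53.3, 97.4, 34, 3.4.
5 rows match — count = 5.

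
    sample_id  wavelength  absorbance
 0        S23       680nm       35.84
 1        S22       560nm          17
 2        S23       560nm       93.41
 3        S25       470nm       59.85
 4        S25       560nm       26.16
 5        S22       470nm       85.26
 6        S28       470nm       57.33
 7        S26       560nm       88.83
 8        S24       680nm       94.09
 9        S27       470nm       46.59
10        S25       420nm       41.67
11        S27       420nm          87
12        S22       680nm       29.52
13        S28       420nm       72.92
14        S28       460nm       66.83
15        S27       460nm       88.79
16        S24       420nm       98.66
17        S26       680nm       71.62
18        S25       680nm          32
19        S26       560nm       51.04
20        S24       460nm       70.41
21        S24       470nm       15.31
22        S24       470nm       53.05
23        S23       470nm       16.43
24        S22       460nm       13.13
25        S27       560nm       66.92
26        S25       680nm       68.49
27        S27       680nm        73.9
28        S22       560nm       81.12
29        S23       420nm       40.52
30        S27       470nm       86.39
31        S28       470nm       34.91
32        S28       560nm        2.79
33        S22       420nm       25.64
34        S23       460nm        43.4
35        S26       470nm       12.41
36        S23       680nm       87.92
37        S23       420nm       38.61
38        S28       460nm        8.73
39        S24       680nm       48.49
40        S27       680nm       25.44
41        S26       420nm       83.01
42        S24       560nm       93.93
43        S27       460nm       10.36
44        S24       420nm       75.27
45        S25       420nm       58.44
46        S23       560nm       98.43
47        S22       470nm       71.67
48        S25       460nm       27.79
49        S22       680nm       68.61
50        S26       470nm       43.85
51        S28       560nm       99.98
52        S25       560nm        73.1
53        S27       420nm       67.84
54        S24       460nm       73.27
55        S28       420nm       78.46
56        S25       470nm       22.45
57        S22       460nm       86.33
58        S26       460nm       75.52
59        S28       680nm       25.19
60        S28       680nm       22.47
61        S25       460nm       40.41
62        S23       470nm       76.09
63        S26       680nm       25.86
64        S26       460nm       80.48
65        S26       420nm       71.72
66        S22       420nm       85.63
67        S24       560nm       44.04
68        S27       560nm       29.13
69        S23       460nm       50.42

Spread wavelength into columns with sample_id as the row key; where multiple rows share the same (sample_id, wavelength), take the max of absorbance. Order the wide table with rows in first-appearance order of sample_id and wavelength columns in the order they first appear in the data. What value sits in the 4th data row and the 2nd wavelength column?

99.98

With rows in first-appearance order of sample_id, row 4 is sample_id=S28. wavelength columns in first-appearance order: 680nm, 560nm, 470nm, 420nm, 460nm; column 2 is 560nm.
Long rows with sample_id=S28, wavelength=560nm: max(2.79, 99.98) = 99.98.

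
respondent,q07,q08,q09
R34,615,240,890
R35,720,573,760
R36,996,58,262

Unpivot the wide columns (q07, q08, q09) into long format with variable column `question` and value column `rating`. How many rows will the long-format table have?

3 respondent values × 3 melted columns = 9 rows.

9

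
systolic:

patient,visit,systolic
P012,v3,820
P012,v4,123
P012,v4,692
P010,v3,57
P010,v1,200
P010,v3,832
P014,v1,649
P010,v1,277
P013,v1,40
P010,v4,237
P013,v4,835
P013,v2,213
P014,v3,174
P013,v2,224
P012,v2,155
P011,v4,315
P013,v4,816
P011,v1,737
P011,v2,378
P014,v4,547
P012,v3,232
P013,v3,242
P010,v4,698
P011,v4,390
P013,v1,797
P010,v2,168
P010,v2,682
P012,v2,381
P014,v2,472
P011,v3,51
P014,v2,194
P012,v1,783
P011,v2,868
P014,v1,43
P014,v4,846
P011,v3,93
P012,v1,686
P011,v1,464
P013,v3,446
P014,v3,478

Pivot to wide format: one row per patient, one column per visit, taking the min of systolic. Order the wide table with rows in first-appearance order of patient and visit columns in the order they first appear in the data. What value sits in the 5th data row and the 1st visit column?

With rows in first-appearance order of patient, row 5 is patient=P011. visit columns in first-appearance order: v3, v4, v1, v2; column 1 is v3.
Long rows with patient=P011, visit=v3: min(51, 93) = 51.

51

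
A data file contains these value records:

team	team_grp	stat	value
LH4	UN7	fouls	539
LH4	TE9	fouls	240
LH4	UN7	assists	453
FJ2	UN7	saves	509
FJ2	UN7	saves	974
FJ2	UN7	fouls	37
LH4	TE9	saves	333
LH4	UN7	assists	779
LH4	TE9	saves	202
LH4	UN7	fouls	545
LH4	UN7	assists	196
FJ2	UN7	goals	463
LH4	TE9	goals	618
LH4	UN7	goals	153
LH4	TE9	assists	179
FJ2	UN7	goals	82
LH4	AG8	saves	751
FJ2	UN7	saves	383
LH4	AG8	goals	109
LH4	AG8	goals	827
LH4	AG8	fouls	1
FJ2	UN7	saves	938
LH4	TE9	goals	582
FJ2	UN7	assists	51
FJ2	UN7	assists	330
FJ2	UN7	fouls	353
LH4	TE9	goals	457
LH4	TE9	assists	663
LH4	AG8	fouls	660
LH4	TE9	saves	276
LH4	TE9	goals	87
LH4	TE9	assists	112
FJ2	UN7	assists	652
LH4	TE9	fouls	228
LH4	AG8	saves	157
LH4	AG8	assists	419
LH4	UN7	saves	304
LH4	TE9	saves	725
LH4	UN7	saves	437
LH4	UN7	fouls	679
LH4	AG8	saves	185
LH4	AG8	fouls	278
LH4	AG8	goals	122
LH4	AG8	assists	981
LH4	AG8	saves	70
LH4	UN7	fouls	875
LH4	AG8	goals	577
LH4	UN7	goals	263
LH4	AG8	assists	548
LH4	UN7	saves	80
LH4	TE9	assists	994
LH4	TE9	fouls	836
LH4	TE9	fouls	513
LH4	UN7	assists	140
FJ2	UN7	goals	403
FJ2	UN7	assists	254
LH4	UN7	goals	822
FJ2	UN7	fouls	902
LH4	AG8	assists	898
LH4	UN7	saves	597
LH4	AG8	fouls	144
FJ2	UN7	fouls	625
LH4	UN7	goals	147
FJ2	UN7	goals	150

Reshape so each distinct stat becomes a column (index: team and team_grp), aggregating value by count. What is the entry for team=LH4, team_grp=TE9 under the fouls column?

Rows with team=LH4, team_grp=TE9 and stat=fouls: value values are 240, 228, 836, 513.
4 rows match — count = 4.

4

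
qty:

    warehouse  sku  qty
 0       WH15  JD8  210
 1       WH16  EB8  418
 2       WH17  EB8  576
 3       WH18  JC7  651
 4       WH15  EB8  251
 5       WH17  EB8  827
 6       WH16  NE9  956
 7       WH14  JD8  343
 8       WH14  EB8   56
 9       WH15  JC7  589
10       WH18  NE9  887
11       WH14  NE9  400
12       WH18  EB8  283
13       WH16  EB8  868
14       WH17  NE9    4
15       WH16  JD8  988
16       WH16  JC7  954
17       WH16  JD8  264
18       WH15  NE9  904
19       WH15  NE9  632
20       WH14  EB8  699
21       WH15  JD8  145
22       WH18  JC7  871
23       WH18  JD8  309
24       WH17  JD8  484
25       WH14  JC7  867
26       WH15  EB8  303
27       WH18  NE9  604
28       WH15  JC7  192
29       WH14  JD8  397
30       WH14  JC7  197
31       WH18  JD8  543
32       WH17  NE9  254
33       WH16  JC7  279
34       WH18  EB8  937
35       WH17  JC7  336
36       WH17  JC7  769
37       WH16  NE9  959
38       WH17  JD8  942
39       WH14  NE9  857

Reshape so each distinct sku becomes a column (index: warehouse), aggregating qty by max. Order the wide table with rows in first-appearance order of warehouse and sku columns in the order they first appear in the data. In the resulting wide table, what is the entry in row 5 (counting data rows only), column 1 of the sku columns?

397

With rows in first-appearance order of warehouse, row 5 is warehouse=WH14. sku columns in first-appearance order: JD8, EB8, JC7, NE9; column 1 is JD8.
Long rows with warehouse=WH14, sku=JD8: max(343, 397) = 397.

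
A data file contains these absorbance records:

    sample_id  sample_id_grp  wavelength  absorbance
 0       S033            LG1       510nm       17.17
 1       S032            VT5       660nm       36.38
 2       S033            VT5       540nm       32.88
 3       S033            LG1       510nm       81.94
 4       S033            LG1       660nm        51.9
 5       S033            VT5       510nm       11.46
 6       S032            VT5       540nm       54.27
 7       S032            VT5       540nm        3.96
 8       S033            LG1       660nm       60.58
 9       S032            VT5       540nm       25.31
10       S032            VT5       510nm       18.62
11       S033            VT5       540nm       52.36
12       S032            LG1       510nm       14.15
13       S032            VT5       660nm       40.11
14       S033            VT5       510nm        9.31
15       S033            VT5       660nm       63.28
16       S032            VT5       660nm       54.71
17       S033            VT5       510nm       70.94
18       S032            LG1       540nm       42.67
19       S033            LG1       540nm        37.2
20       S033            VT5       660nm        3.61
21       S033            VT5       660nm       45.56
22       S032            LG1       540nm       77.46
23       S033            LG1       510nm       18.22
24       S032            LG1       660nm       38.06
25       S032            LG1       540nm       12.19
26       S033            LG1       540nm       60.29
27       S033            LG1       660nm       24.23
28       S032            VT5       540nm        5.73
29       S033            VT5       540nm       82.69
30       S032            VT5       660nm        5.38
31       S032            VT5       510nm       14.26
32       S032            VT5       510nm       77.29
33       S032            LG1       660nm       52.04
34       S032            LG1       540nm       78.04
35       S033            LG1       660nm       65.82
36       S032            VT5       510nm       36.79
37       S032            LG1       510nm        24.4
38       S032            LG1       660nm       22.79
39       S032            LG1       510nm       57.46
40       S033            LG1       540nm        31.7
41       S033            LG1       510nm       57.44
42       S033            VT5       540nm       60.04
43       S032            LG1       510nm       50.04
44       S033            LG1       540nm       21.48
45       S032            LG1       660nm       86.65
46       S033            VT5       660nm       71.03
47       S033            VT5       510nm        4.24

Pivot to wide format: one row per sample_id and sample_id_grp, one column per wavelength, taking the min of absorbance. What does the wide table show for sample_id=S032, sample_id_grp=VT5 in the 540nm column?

Rows with sample_id=S032, sample_id_grp=VT5 and wavelength=540nm: absorbance values are 54.27, 3.96, 25.31, 5.73.
min(54.27, 3.96, 25.31, 5.73) = 3.96.

3.96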